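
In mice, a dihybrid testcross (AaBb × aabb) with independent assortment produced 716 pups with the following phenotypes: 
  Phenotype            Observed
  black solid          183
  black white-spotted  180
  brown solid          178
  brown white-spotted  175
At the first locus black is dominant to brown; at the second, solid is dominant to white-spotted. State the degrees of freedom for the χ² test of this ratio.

A dihybrid testcross with independent assortment gives a 1:1:1:1 ratio.
A goodness-of-fit test with 4 phenotype classes has df = 4 − 1 = 3.

3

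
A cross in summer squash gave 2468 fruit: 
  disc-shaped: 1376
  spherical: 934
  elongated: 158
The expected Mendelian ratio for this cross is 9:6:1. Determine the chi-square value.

0.277

Under the 9:6:1 hypothesis (Σ ratio = 16, N = 2468):
  disc-shaped: 2468 × 9/16 = 1388.25
  spherical: 2468 × 6/16 = 925.5
  elongated: 2468 × 1/16 = 154.25
χ² = Σ (O − E)² / E
  disc-shaped: (1376 − 1388.25)² / 1388.25 = 0.1081
  spherical: (934 − 925.5)² / 925.5 = 0.0781
  elongated: (158 − 154.25)² / 154.25 = 0.0912
χ² = 0.1081 + 0.0781 + 0.0912 = 0.2774 ≈ 0.277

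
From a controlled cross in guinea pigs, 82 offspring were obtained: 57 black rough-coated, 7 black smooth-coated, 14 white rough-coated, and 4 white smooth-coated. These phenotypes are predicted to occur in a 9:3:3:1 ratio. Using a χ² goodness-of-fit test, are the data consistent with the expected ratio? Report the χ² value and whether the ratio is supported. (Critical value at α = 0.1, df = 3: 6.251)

7.496; not consistent

The 9:3:3:1 ratio has 16 parts, so with N = 82 the expected counts are:
  black rough-coated: 82 × 9/16 = 46.125
  black smooth-coated: 82 × 3/16 = 15.375
  white rough-coated: 82 × 3/16 = 15.375
  white smooth-coated: 82 × 1/16 = 5.125
χ² = Σ (O − E)² / E
  black rough-coated: (57 − 46.125)² / 46.125 = 2.5640
  black smooth-coated: (7 − 15.375)² / 15.375 = 4.5620
  white rough-coated: (14 − 15.375)² / 15.375 = 0.1230
  white smooth-coated: (4 − 5.125)² / 5.125 = 0.2470
χ² = 2.5640 + 4.5620 + 0.1230 + 0.2470 = 7.496
Degrees of freedom = 4 − 1 = 3; critical value at α = 0.1 is 6.251.
Since 7.496 > 6.251, we reject the null hypothesis — the data do not fit the 9:3:3:1 ratio.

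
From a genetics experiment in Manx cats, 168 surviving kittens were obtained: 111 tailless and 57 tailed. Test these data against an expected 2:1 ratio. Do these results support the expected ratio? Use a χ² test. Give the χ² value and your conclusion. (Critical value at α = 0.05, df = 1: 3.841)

Total ratio parts = 3. Expected numbers out of 168:
  tailless: 168 × 2/3 = 112
  tailed: 168 × 1/3 = 56
χ² = Σ (O − E)² / E
  tailless: (111 − 112)² / 112 = 0.0089
  tailed: (57 − 56)² / 56 = 0.0179
χ² = 0.0089 + 0.0179 = 0.0268 ≈ 0.027
Degrees of freedom = 2 − 1 = 1; critical value at α = 0.05 is 3.841.
Since 0.027 < 3.841, we fail to reject the null hypothesis — the data are consistent with the 2:1 ratio.

0.027; consistent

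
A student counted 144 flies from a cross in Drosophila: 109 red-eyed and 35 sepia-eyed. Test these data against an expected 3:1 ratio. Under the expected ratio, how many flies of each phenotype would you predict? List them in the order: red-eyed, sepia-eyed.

108, 36

Expected counts for N = 144 under a 3:1 ratio (total parts = 4):
  red-eyed: 144 × 3/4 = 108
  sepia-eyed: 144 × 1/4 = 36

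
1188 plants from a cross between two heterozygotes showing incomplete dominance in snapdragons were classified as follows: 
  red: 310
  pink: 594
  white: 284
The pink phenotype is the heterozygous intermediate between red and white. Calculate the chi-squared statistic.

With incomplete dominance, a heterozygote × heterozygote cross gives a 1:2:1 phenotypic ratio.
Total ratio parts = 4. Expected numbers out of 1188:
  red: 1188 × 1/4 = 297
  pink: 1188 × 2/4 = 594
  white: 1188 × 1/4 = 297
χ² = Σ (O − E)² / E
  red: (310 − 297)² / 297 = 0.5690
  pink: (594 − 594)² / 594 = 0.0000
  white: (284 − 297)² / 297 = 0.5690
χ² = 0.5690 + 0.0000 + 0.5690 = 1.138

1.138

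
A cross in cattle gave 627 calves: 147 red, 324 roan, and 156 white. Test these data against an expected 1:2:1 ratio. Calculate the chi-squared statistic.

Expected counts for N = 627 under a 1:2:1 ratio (total parts = 4):
  red: 627 × 1/4 = 156.75
  roan: 627 × 2/4 = 313.5
  white: 627 × 1/4 = 156.75
χ² = Σ (O − E)² / E
  red: (147 − 156.75)² / 156.75 = 0.6065
  roan: (324 − 313.5)² / 313.5 = 0.3517
  white: (156 − 156.75)² / 156.75 = 0.0036
χ² = 0.6065 + 0.3517 + 0.0036 = 0.9618 ≈ 0.962

0.962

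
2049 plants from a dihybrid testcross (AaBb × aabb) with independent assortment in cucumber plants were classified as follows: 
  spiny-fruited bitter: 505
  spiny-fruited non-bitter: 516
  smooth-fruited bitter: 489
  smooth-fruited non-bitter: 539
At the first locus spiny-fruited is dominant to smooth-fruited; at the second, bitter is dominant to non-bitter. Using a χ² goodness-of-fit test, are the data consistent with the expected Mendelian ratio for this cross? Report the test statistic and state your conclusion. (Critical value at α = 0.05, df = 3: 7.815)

2.582; consistent

A dihybrid testcross with independent assortment gives a 1:1:1:1 ratio.
Under the 1:1:1:1 hypothesis (Σ ratio = 4, N = 2049):
  spiny-fruited bitter: 2049 × 1/4 = 512.25
  spiny-fruited non-bitter: 2049 × 1/4 = 512.25
  smooth-fruited bitter: 2049 × 1/4 = 512.25
  smooth-fruited non-bitter: 2049 × 1/4 = 512.25
χ² = Σ (O − E)² / E
  spiny-fruited bitter: (505 − 512.25)² / 512.25 = 0.1026
  spiny-fruited non-bitter: (516 − 512.25)² / 512.25 = 0.0275
  smooth-fruited bitter: (489 − 512.25)² / 512.25 = 1.0553
  smooth-fruited non-bitter: (539 − 512.25)² / 512.25 = 1.3969
χ² = 0.1026 + 0.0275 + 1.0553 + 1.3969 = 2.5823 ≈ 2.582
Degrees of freedom = 4 − 1 = 3; critical value at α = 0.05 is 7.815.
Since 2.582 < 7.815, we fail to reject the null hypothesis — the data are consistent with the 1:1:1:1 ratio.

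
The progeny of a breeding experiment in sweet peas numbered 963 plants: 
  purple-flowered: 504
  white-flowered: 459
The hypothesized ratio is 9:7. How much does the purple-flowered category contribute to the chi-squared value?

2.622

The 9:7 ratio has 16 parts, so with N = 963 the expected counts are:
  purple-flowered: 963 × 9/16 = 541.6875
  white-flowered: 963 × 7/16 = 421.3125
Contribution of purple-flowered: (504 − 541.6875)² / 541.6875 = 2.6221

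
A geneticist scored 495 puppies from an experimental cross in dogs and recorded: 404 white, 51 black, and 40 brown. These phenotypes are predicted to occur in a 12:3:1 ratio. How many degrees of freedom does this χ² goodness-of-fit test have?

A goodness-of-fit test with 3 phenotype classes has df = 3 − 1 = 2.

2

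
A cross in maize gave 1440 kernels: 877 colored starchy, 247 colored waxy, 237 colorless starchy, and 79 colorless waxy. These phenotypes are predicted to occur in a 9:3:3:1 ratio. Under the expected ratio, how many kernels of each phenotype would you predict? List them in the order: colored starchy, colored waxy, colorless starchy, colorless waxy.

810, 270, 270, 90

Total ratio parts = 16. Expected numbers out of 1440:
  colored starchy: 1440 × 9/16 = 810
  colored waxy: 1440 × 3/16 = 270
  colorless starchy: 1440 × 3/16 = 270
  colorless waxy: 1440 × 1/16 = 90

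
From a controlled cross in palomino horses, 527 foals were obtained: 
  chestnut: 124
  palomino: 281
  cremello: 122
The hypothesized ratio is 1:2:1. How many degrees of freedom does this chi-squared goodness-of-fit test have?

2

A goodness-of-fit test with 3 phenotype classes has df = 3 − 1 = 2.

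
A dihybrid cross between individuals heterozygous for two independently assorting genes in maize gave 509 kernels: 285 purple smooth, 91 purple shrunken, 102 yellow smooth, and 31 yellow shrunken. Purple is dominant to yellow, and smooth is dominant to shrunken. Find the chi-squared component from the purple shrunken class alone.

0.206

A dihybrid F₂ with independent assortment and complete dominance at both loci gives a 9:3:3:1 phenotypic ratio.
The 9:3:3:1 ratio has 16 parts, so with N = 509 the expected counts are:
  purple smooth: 509 × 9/16 = 286.3125
  purple shrunken: 509 × 3/16 = 95.4375
  yellow smooth: 509 × 3/16 = 95.4375
  yellow shrunken: 509 × 1/16 = 31.8125
Contribution of purple shrunken: (91 − 95.4375)² / 95.4375 = 0.2063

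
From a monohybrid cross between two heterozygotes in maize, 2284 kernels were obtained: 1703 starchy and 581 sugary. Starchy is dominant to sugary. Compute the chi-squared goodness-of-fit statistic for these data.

0.234

For a monohybrid cross between heterozygotes with complete dominance, the expected phenotypic ratio is 3:1.
Total ratio parts = 4. Expected numbers out of 2284:
  starchy: 2284 × 3/4 = 1713
  sugary: 2284 × 1/4 = 571
χ² = Σ (O − E)² / E
  starchy: (1703 − 1713)² / 1713 = 0.0584
  sugary: (581 − 571)² / 571 = 0.1751
χ² = 0.0584 + 0.1751 = 0.2335 ≈ 0.234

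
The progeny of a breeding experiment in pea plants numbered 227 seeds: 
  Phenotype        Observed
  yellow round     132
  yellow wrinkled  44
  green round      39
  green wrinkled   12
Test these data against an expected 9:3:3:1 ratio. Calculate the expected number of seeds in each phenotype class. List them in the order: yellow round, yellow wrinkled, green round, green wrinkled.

The 9:3:3:1 ratio has 16 parts, so with N = 227 the expected counts are:
  yellow round: 227 × 9/16 = 127.6875
  yellow wrinkled: 227 × 3/16 = 42.5625
  green round: 227 × 3/16 = 42.5625
  green wrinkled: 227 × 1/16 = 14.1875

127.6875, 42.5625, 42.5625, 14.1875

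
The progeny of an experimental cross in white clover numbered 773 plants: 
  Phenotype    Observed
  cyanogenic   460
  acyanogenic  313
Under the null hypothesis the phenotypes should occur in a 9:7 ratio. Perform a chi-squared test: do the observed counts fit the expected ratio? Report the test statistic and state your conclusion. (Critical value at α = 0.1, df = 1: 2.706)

Expected counts for N = 773 under a 9:7 ratio (total parts = 16):
  cyanogenic: 773 × 9/16 = 434.8125
  acyanogenic: 773 × 7/16 = 338.1875
χ² = Σ (O − E)² / E
  cyanogenic: (460 − 434.8125)² / 434.8125 = 1.4590
  acyanogenic: (313 − 338.1875)² / 338.1875 = 1.8759
χ² = 1.4590 + 1.8759 = 3.3349 ≈ 3.335
Degrees of freedom = 2 − 1 = 1; critical value at α = 0.1 is 2.706.
Since 3.335 > 2.706, we reject the null hypothesis — the data do not fit the 9:7 ratio.

3.335; not consistent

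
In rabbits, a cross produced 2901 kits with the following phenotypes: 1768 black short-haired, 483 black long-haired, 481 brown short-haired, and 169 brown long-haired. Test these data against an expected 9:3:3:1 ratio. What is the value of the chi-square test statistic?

Under the 9:3:3:1 hypothesis (Σ ratio = 16, N = 2901):
  black short-haired: 2901 × 9/16 = 1631.8125
  black long-haired: 2901 × 3/16 = 543.9375
  brown short-haired: 2901 × 3/16 = 543.9375
  brown long-haired: 2901 × 1/16 = 181.3125
χ² = Σ (O − E)² / E
  black short-haired: (1768 − 1631.8125)² / 1631.8125 = 11.3659
  black long-haired: (483 − 543.9375)² / 543.9375 = 6.8268
  brown short-haired: (481 − 543.9375)² / 543.9375 = 7.2823
  brown long-haired: (169 − 181.3125)² / 181.3125 = 0.8361
χ² = 11.3659 + 6.8268 + 7.2823 + 0.8361 = 26.3111 ≈ 26.311

26.311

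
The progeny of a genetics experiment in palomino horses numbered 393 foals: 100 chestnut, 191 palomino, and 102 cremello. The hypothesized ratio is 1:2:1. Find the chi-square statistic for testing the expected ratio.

Expected counts for N = 393 under a 1:2:1 ratio (total parts = 4):
  chestnut: 393 × 1/4 = 98.25
  palomino: 393 × 2/4 = 196.5
  cremello: 393 × 1/4 = 98.25
χ² = Σ (O − E)² / E
  chestnut: (100 − 98.25)² / 98.25 = 0.0312
  palomino: (191 − 196.5)² / 196.5 = 0.1539
  cremello: (102 − 98.25)² / 98.25 = 0.1431
χ² = 0.0312 + 0.1539 + 0.1431 = 0.3282 ≈ 0.328

0.328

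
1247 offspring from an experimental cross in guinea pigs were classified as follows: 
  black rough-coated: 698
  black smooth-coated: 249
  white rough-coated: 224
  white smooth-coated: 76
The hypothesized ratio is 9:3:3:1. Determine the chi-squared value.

1.463

The 9:3:3:1 ratio has 16 parts, so with N = 1247 the expected counts are:
  black rough-coated: 1247 × 9/16 = 701.4375
  black smooth-coated: 1247 × 3/16 = 233.8125
  white rough-coated: 1247 × 3/16 = 233.8125
  white smooth-coated: 1247 × 1/16 = 77.9375
χ² = Σ (O − E)² / E
  black rough-coated: (698 − 701.4375)² / 701.4375 = 0.0168
  black smooth-coated: (249 − 233.8125)² / 233.8125 = 0.9865
  white rough-coated: (224 − 233.8125)² / 233.8125 = 0.4118
  white smooth-coated: (76 − 77.9375)² / 77.9375 = 0.0482
χ² = 0.0168 + 0.9865 + 0.4118 + 0.0482 = 1.4633 ≈ 1.463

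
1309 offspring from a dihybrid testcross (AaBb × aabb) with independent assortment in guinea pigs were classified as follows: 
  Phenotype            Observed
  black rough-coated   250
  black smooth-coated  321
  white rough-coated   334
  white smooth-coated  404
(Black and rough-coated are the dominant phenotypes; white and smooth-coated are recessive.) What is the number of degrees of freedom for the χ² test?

A dihybrid testcross with independent assortment gives a 1:1:1:1 ratio.
A goodness-of-fit test with 4 phenotype classes has df = 4 − 1 = 3.

3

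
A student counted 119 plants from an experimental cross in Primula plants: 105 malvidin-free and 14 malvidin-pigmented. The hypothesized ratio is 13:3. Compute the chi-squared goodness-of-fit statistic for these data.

3.811

Under the 13:3 hypothesis (Σ ratio = 16, N = 119):
  malvidin-free: 119 × 13/16 = 96.6875
  malvidin-pigmented: 119 × 3/16 = 22.3125
χ² = Σ (O − E)² / E
  malvidin-free: (105 − 96.6875)² / 96.6875 = 0.7146
  malvidin-pigmented: (14 − 22.3125)² / 22.3125 = 3.0968
χ² = 0.7146 + 3.0968 = 3.8114 ≈ 3.811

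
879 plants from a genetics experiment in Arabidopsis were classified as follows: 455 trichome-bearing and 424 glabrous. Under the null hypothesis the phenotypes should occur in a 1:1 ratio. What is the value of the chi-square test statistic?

1.093

Under the 1:1 hypothesis (Σ ratio = 2, N = 879):
  trichome-bearing: 879 × 1/2 = 439.5
  glabrous: 879 × 1/2 = 439.5
χ² = Σ (O − E)² / E
  trichome-bearing: (455 − 439.5)² / 439.5 = 0.5466
  glabrous: (424 − 439.5)² / 439.5 = 0.5466
χ² = 0.5466 + 0.5466 = 1.0932 ≈ 1.093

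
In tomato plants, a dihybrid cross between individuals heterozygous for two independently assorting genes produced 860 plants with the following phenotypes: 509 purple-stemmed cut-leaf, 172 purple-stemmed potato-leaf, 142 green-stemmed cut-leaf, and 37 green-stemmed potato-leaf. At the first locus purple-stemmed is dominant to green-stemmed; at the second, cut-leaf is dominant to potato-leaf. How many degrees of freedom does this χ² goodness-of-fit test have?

A dihybrid F₂ with independent assortment and complete dominance at both loci gives a 9:3:3:1 phenotypic ratio.
A goodness-of-fit test with 4 phenotype classes has df = 4 − 1 = 3.

3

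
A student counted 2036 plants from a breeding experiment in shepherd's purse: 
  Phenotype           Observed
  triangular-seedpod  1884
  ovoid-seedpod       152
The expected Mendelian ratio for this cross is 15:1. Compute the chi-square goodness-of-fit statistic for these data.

5.135

Expected counts for N = 2036 under a 15:1 ratio (total parts = 16):
  triangular-seedpod: 2036 × 15/16 = 1908.75
  ovoid-seedpod: 2036 × 1/16 = 127.25
χ² = Σ (O − E)² / E
  triangular-seedpod: (1884 − 1908.75)² / 1908.75 = 0.3209
  ovoid-seedpod: (152 − 127.25)² / 127.25 = 4.8139
χ² = 0.3209 + 4.8139 = 5.1348 ≈ 5.135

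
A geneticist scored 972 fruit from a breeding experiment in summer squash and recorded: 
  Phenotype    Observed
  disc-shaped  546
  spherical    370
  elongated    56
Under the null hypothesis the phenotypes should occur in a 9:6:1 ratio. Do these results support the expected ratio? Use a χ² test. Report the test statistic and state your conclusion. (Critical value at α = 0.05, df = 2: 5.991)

Expected counts for N = 972 under a 9:6:1 ratio (total parts = 16):
  disc-shaped: 972 × 9/16 = 546.75
  spherical: 972 × 6/16 = 364.5
  elongated: 972 × 1/16 = 60.75
χ² = Σ (O − E)² / E
  disc-shaped: (546 − 546.75)² / 546.75 = 0.0010
  spherical: (370 − 364.5)² / 364.5 = 0.0830
  elongated: (56 − 60.75)² / 60.75 = 0.3714
χ² = 0.0010 + 0.0830 + 0.3714 = 0.4554 ≈ 0.455
Degrees of freedom = 3 − 1 = 2; critical value at α = 0.05 is 5.991.
Since 0.455 < 5.991, we fail to reject the null hypothesis — the data are consistent with the 9:6:1 ratio.

0.455; consistent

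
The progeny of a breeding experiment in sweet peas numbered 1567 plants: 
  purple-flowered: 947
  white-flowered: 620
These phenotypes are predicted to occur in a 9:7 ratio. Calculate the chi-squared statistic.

11.147

The 9:7 ratio has 16 parts, so with N = 1567 the expected counts are:
  purple-flowered: 1567 × 9/16 = 881.4375
  white-flowered: 1567 × 7/16 = 685.5625
χ² = Σ (O − E)² / E
  purple-flowered: (947 − 881.4375)² / 881.4375 = 4.8766
  white-flowered: (620 − 685.5625)² / 685.5625 = 6.2699
χ² = 4.8766 + 6.2699 = 11.1465 ≈ 11.147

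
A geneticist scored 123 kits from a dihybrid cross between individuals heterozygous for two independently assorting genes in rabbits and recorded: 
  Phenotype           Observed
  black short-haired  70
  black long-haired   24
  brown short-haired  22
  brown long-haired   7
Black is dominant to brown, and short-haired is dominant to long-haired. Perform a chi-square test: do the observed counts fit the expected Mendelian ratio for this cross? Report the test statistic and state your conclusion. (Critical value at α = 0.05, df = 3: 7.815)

A dihybrid F₂ with independent assortment and complete dominance at both loci gives a 9:3:3:1 phenotypic ratio.
Total ratio parts = 16. Expected numbers out of 123:
  black short-haired: 123 × 9/16 = 69.1875
  black long-haired: 123 × 3/16 = 23.0625
  brown short-haired: 123 × 3/16 = 23.0625
  brown long-haired: 123 × 1/16 = 7.6875
χ² = Σ (O − E)² / E
  black short-haired: (70 − 69.1875)² / 69.1875 = 0.0095
  black long-haired: (24 − 23.0625)² / 23.0625 = 0.0381
  brown short-haired: (22 − 23.0625)² / 23.0625 = 0.0489
  brown long-haired: (7 − 7.6875)² / 7.6875 = 0.0615
χ² = 0.0095 + 0.0381 + 0.0489 + 0.0615 = 0.158
Degrees of freedom = 4 − 1 = 3; critical value at α = 0.05 is 7.815.
Since 0.158 < 7.815, we fail to reject the null hypothesis — the data are consistent with the 9:3:3:1 ratio.

0.158; consistent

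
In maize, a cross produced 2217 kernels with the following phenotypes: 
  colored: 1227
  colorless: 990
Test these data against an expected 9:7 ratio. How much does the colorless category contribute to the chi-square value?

The 9:7 ratio has 16 parts, so with N = 2217 the expected counts are:
  colored: 2217 × 9/16 = 1247.0625
  colorless: 2217 × 7/16 = 969.9375
Contribution of colorless: (990 − 969.9375)² / 969.9375 = 0.4150

0.415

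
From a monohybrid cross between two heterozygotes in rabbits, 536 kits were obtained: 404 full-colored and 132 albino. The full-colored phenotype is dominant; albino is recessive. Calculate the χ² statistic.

For a monohybrid cross between heterozygotes with complete dominance, the expected phenotypic ratio is 3:1.
Total ratio parts = 4. Expected numbers out of 536:
  full-colored: 536 × 3/4 = 402
  albino: 536 × 1/4 = 134
χ² = Σ (O − E)² / E
  full-colored: (404 − 402)² / 402 = 0.0100
  albino: (132 − 134)² / 134 = 0.0299
χ² = 0.0100 + 0.0299 = 0.0399 ≈ 0.040

0.040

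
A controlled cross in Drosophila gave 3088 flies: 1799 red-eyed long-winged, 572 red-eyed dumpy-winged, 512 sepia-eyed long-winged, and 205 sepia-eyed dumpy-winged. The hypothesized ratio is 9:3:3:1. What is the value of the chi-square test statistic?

Expected counts for N = 3088 under a 9:3:3:1 ratio (total parts = 16):
  red-eyed long-winged: 3088 × 9/16 = 1737
  red-eyed dumpy-winged: 3088 × 3/16 = 579
  sepia-eyed long-winged: 3088 × 3/16 = 579
  sepia-eyed dumpy-winged: 3088 × 1/16 = 193
χ² = Σ (O − E)² / E
  red-eyed long-winged: (1799 − 1737)² / 1737 = 2.2130
  red-eyed dumpy-winged: (572 − 579)² / 579 = 0.0846
  sepia-eyed long-winged: (512 − 579)² / 579 = 7.7530
  sepia-eyed dumpy-winged: (205 − 193)² / 193 = 0.7461
χ² = 2.2130 + 0.0846 + 7.7530 + 0.7461 = 10.7967 ≈ 10.797

10.797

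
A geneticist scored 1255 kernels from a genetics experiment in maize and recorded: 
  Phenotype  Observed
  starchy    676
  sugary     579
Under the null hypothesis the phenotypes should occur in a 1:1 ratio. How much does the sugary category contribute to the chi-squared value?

The 1:1 ratio has 2 parts, so with N = 1255 the expected counts are:
  starchy: 1255 × 1/2 = 627.5
  sugary: 1255 × 1/2 = 627.5
Contribution of sugary: (579 − 627.5)² / 627.5 = 3.7486

3.749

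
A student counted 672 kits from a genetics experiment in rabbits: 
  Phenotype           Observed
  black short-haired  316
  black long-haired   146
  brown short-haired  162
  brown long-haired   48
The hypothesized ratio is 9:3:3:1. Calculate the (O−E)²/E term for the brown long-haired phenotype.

Expected counts for N = 672 under a 9:3:3:1 ratio (total parts = 16):
  black short-haired: 672 × 9/16 = 378
  black long-haired: 672 × 3/16 = 126
  brown short-haired: 672 × 3/16 = 126
  brown long-haired: 672 × 1/16 = 42
Contribution of brown long-haired: (48 − 42)² / 42 = 0.8571

0.857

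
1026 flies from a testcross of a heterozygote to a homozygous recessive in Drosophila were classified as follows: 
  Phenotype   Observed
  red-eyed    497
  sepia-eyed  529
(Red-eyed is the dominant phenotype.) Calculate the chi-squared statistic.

A testcross of a heterozygote (Aa × aa) gives a 1:1 phenotypic ratio.
Under the 1:1 hypothesis (Σ ratio = 2, N = 1026):
  red-eyed: 1026 × 1/2 = 513
  sepia-eyed: 1026 × 1/2 = 513
χ² = Σ (O − E)² / E
  red-eyed: (497 − 513)² / 513 = 0.4990
  sepia-eyed: (529 − 513)² / 513 = 0.4990
χ² = 0.4990 + 0.4990 = 0.998

0.998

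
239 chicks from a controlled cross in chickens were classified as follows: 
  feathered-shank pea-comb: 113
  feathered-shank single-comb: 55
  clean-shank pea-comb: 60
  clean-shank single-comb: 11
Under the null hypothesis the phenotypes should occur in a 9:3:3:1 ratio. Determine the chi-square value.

The 9:3:3:1 ratio has 16 parts, so with N = 239 the expected counts are:
  feathered-shank pea-comb: 239 × 9/16 = 134.4375
  feathered-shank single-comb: 239 × 3/16 = 44.8125
  clean-shank pea-comb: 239 × 3/16 = 44.8125
  clean-shank single-comb: 239 × 1/16 = 14.9375
χ² = Σ (O − E)² / E
  feathered-shank pea-comb: (113 − 134.4375)² / 134.4375 = 3.4184
  feathered-shank single-comb: (55 − 44.8125)² / 44.8125 = 2.3160
  clean-shank pea-comb: (60 − 44.8125)² / 44.8125 = 5.1472
  clean-shank single-comb: (11 − 14.9375)² / 14.9375 = 1.0379
χ² = 3.4184 + 2.3160 + 5.1472 + 1.0379 = 11.9195 ≈ 11.920

11.920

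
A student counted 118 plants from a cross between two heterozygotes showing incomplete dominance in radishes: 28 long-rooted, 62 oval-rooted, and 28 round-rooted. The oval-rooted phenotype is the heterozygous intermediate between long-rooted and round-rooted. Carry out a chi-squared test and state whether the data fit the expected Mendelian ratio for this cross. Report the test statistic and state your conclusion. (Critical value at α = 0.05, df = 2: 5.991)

0.305; consistent

With incomplete dominance, a heterozygote × heterozygote cross gives a 1:2:1 phenotypic ratio.
The 1:2:1 ratio has 4 parts, so with N = 118 the expected counts are:
  long-rooted: 118 × 1/4 = 29.5
  oval-rooted: 118 × 2/4 = 59
  round-rooted: 118 × 1/4 = 29.5
χ² = Σ (O − E)² / E
  long-rooted: (28 − 29.5)² / 29.5 = 0.0763
  oval-rooted: (62 − 59)² / 59 = 0.1525
  round-rooted: (28 − 29.5)² / 29.5 = 0.0763
χ² = 0.0763 + 0.1525 + 0.0763 = 0.3051 ≈ 0.305
Degrees of freedom = 3 − 1 = 2; critical value at α = 0.05 is 5.991.
Since 0.305 < 5.991, we fail to reject the null hypothesis — the data are consistent with the 1:2:1 ratio.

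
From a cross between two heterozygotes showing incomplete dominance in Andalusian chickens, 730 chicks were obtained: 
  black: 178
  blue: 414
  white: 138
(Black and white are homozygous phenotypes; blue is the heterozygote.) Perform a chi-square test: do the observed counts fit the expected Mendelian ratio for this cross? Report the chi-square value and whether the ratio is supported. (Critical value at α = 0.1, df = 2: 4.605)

With incomplete dominance, a heterozygote × heterozygote cross gives a 1:2:1 phenotypic ratio.
Total ratio parts = 4. Expected numbers out of 730:
  black: 730 × 1/4 = 182.5
  blue: 730 × 2/4 = 365
  white: 730 × 1/4 = 182.5
χ² = Σ (O − E)² / E
  black: (178 − 182.5)² / 182.5 = 0.1110
  blue: (414 − 365)² / 365 = 6.5781
  white: (138 − 182.5)² / 182.5 = 10.8507
χ² = 0.1110 + 6.5781 + 10.8507 = 17.5398 ≈ 17.540
Degrees of freedom = 3 − 1 = 2; critical value at α = 0.1 is 4.605.
Since 17.540 > 4.605, we reject the null hypothesis — the data do not fit the 1:2:1 ratio.

17.540; not consistent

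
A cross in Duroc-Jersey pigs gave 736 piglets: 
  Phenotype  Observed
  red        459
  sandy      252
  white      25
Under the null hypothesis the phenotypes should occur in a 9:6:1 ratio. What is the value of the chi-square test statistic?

Total ratio parts = 16. Expected numbers out of 736:
  red: 736 × 9/16 = 414
  sandy: 736 × 6/16 = 276
  white: 736 × 1/16 = 46
χ² = Σ (O − E)² / E
  red: (459 − 414)² / 414 = 4.8913
  sandy: (252 − 276)² / 276 = 2.0870
  white: (25 − 46)² / 46 = 9.5870
χ² = 4.8913 + 2.0870 + 9.5870 = 16.5653 ≈ 16.565

16.565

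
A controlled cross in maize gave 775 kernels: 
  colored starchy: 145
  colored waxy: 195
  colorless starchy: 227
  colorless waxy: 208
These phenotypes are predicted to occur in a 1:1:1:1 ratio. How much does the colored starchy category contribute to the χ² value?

Total ratio parts = 4. Expected numbers out of 775:
  colored starchy: 775 × 1/4 = 193.75
  colored waxy: 775 × 1/4 = 193.75
  colorless starchy: 775 × 1/4 = 193.75
  colorless waxy: 775 × 1/4 = 193.75
Contribution of colored starchy: (145 − 193.75)² / 193.75 = 12.2661

12.266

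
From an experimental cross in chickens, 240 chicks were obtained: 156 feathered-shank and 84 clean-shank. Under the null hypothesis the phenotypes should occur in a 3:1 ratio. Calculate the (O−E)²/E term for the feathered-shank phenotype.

Total ratio parts = 4. Expected numbers out of 240:
  feathered-shank: 240 × 3/4 = 180
  clean-shank: 240 × 1/4 = 60
Contribution of feathered-shank: (156 − 180)² / 180 = 3.2000

3.200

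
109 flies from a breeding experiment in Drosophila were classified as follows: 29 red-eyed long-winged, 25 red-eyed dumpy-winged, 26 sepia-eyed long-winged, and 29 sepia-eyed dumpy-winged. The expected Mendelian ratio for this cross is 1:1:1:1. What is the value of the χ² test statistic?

The 1:1:1:1 ratio has 4 parts, so with N = 109 the expected counts are:
  red-eyed long-winged: 109 × 1/4 = 27.25
  red-eyed dumpy-winged: 109 × 1/4 = 27.25
  sepia-eyed long-winged: 109 × 1/4 = 27.25
  sepia-eyed dumpy-winged: 109 × 1/4 = 27.25
χ² = Σ (O − E)² / E
  red-eyed long-winged: (29 − 27.25)² / 27.25 = 0.1124
  red-eyed dumpy-winged: (25 − 27.25)² / 27.25 = 0.1858
  sepia-eyed long-winged: (26 − 27.25)² / 27.25 = 0.0573
  sepia-eyed dumpy-winged: (29 − 27.25)² / 27.25 = 0.1124
χ² = 0.1124 + 0.1858 + 0.0573 + 0.1124 = 0.4679 ≈ 0.468

0.468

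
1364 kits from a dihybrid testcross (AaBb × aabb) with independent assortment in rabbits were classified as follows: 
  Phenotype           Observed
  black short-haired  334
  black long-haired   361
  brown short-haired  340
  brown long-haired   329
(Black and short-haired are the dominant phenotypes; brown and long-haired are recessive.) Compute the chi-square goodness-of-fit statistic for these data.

A dihybrid testcross with independent assortment gives a 1:1:1:1 ratio.
Under the 1:1:1:1 hypothesis (Σ ratio = 4, N = 1364):
  black short-haired: 1364 × 1/4 = 341
  black long-haired: 1364 × 1/4 = 341
  brown short-haired: 1364 × 1/4 = 341
  brown long-haired: 1364 × 1/4 = 341
χ² = Σ (O − E)² / E
  black short-haired: (334 − 341)² / 341 = 0.1437
  black long-haired: (361 − 341)² / 341 = 1.1730
  brown short-haired: (340 − 341)² / 341 = 0.0029
  brown long-haired: (329 − 341)² / 341 = 0.4223
χ² = 0.1437 + 1.1730 + 0.0029 + 0.4223 = 1.7419 ≈ 1.742

1.742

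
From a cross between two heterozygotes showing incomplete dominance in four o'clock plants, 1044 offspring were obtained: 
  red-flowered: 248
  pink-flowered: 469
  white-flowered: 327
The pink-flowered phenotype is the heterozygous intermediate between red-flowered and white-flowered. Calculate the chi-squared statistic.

With incomplete dominance, a heterozygote × heterozygote cross gives a 1:2:1 phenotypic ratio.
Expected counts for N = 1044 under a 1:2:1 ratio (total parts = 4):
  red-flowered: 1044 × 1/4 = 261
  pink-flowered: 1044 × 2/4 = 522
  white-flowered: 1044 × 1/4 = 261
χ² = Σ (O − E)² / E
  red-flowered: (248 − 261)² / 261 = 0.6475
  pink-flowered: (469 − 522)² / 522 = 5.3812
  white-flowered: (327 − 261)² / 261 = 16.6897
χ² = 0.6475 + 5.3812 + 16.6897 = 22.7184 ≈ 22.718

22.718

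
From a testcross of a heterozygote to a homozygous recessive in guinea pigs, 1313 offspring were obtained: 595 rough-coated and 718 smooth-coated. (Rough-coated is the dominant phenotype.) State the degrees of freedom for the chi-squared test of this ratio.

A testcross of a heterozygote (Aa × aa) gives a 1:1 phenotypic ratio.
A goodness-of-fit test with 2 phenotype classes has df = 2 − 1 = 1.

1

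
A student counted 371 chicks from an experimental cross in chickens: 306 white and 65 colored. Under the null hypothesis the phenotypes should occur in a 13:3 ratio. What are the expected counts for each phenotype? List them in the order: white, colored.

301.4375, 69.5625

Expected counts for N = 371 under a 13:3 ratio (total parts = 16):
  white: 371 × 13/16 = 301.4375
  colored: 371 × 3/16 = 69.5625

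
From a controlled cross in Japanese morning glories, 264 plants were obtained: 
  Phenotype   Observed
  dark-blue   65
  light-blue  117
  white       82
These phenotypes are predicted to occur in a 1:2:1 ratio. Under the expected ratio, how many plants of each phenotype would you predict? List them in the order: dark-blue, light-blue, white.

Under the 1:2:1 hypothesis (Σ ratio = 4, N = 264):
  dark-blue: 264 × 1/4 = 66
  light-blue: 264 × 2/4 = 132
  white: 264 × 1/4 = 66

66, 132, 66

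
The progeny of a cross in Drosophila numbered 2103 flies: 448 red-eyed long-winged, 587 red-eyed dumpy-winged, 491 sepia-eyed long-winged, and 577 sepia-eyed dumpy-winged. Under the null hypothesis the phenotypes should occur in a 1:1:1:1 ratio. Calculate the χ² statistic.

Total ratio parts = 4. Expected numbers out of 2103:
  red-eyed long-winged: 2103 × 1/4 = 525.75
  red-eyed dumpy-winged: 2103 × 1/4 = 525.75
  sepia-eyed long-winged: 2103 × 1/4 = 525.75
  sepia-eyed dumpy-winged: 2103 × 1/4 = 525.75
χ² = Σ (O − E)² / E
  red-eyed long-winged: (448 − 525.75)² / 525.75 = 11.4980
  red-eyed dumpy-winged: (587 − 525.75)² / 525.75 = 7.1356
  sepia-eyed long-winged: (491 − 525.75)² / 525.75 = 2.2968
  sepia-eyed dumpy-winged: (577 − 525.75)² / 525.75 = 4.9958
χ² = 11.4980 + 7.1356 + 2.2968 + 4.9958 = 25.9262 ≈ 25.926

25.926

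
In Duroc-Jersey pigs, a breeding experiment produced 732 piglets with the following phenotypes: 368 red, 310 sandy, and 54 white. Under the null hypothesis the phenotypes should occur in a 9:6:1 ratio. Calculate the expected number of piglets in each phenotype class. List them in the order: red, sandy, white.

Total ratio parts = 16. Expected numbers out of 732:
  red: 732 × 9/16 = 411.75
  sandy: 732 × 6/16 = 274.5
  white: 732 × 1/16 = 45.75

411.75, 274.5, 45.75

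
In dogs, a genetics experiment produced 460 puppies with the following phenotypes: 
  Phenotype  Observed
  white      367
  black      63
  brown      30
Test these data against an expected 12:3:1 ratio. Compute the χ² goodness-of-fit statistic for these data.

Expected counts for N = 460 under a 12:3:1 ratio (total parts = 16):
  white: 460 × 12/16 = 345
  black: 460 × 3/16 = 86.25
  brown: 460 × 1/16 = 28.75
χ² = Σ (O − E)² / E
  white: (367 − 345)² / 345 = 1.4029
  black: (63 − 86.25)² / 86.25 = 6.2674
  brown: (30 − 28.75)² / 28.75 = 0.0543
χ² = 1.4029 + 6.2674 + 0.0543 = 7.7246 ≈ 7.725

7.725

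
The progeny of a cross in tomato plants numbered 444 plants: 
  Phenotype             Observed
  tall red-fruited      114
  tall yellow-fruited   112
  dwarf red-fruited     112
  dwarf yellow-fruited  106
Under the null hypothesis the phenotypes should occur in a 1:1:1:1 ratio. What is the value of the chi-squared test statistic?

0.324

Expected counts for N = 444 under a 1:1:1:1 ratio (total parts = 4):
  tall red-fruited: 444 × 1/4 = 111
  tall yellow-fruited: 444 × 1/4 = 111
  dwarf red-fruited: 444 × 1/4 = 111
  dwarf yellow-fruited: 444 × 1/4 = 111
χ² = Σ (O − E)² / E
  tall red-fruited: (114 − 111)² / 111 = 0.0811
  tall yellow-fruited: (112 − 111)² / 111 = 0.0090
  dwarf red-fruited: (112 − 111)² / 111 = 0.0090
  dwarf yellow-fruited: (106 − 111)² / 111 = 0.2252
χ² = 0.0811 + 0.0090 + 0.0090 + 0.2252 = 0.3243 ≈ 0.324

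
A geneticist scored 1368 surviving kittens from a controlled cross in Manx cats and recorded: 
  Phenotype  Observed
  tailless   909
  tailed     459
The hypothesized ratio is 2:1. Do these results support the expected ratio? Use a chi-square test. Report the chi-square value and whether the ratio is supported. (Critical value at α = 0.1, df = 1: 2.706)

Total ratio parts = 3. Expected numbers out of 1368:
  tailless: 1368 × 2/3 = 912
  tailed: 1368 × 1/3 = 456
χ² = Σ (O − E)² / E
  tailless: (909 − 912)² / 912 = 0.0099
  tailed: (459 − 456)² / 456 = 0.0197
χ² = 0.0099 + 0.0197 = 0.0296 ≈ 0.030
Degrees of freedom = 2 − 1 = 1; critical value at α = 0.1 is 2.706.
Since 0.030 < 2.706, we fail to reject the null hypothesis — the data are consistent with the 2:1 ratio.

0.030; consistent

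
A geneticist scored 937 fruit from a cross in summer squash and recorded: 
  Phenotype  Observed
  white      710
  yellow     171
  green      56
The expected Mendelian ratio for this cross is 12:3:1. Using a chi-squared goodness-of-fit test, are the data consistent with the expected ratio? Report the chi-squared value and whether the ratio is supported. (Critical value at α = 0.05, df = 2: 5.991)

0.312; consistent

Total ratio parts = 16. Expected numbers out of 937:
  white: 937 × 12/16 = 702.75
  yellow: 937 × 3/16 = 175.6875
  green: 937 × 1/16 = 58.5625
χ² = Σ (O − E)² / E
  white: (710 − 702.75)² / 702.75 = 0.0748
  yellow: (171 − 175.6875)² / 175.6875 = 0.1251
  green: (56 − 58.5625)² / 58.5625 = 0.1121
χ² = 0.0748 + 0.1251 + 0.1121 = 0.312
Degrees of freedom = 3 − 1 = 2; critical value at α = 0.05 is 5.991.
Since 0.312 < 5.991, we fail to reject the null hypothesis — the data are consistent with the 12:3:1 ratio.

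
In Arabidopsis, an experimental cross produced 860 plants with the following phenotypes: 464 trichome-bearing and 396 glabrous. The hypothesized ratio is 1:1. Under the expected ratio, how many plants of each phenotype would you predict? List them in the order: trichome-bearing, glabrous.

The 1:1 ratio has 2 parts, so with N = 860 the expected counts are:
  trichome-bearing: 860 × 1/2 = 430
  glabrous: 860 × 1/2 = 430

430, 430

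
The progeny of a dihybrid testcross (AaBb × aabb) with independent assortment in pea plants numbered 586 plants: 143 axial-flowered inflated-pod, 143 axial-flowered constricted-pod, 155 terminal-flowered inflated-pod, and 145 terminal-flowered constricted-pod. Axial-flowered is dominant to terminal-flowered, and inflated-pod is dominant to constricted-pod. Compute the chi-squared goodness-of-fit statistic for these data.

A dihybrid testcross with independent assortment gives a 1:1:1:1 ratio.
The 1:1:1:1 ratio has 4 parts, so with N = 586 the expected counts are:
  axial-flowered inflated-pod: 586 × 1/4 = 146.5
  axial-flowered constricted-pod: 586 × 1/4 = 146.5
  terminal-flowered inflated-pod: 586 × 1/4 = 146.5
  terminal-flowered constricted-pod: 586 × 1/4 = 146.5
χ² = Σ (O − E)² / E
  axial-flowered inflated-pod: (143 − 146.5)² / 146.5 = 0.0836
  axial-flowered constricted-pod: (143 − 146.5)² / 146.5 = 0.0836
  terminal-flowered inflated-pod: (155 − 146.5)² / 146.5 = 0.4932
  terminal-flowered constricted-pod: (145 − 146.5)² / 146.5 = 0.0154
χ² = 0.0836 + 0.0836 + 0.4932 + 0.0154 = 0.6758 ≈ 0.676

0.676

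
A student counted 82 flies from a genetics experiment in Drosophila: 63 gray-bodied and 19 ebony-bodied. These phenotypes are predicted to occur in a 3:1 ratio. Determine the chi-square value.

Under the 3:1 hypothesis (Σ ratio = 4, N = 82):
  gray-bodied: 82 × 3/4 = 61.5
  ebony-bodied: 82 × 1/4 = 20.5
χ² = Σ (O − E)² / E
  gray-bodied: (63 − 61.5)² / 61.5 = 0.0366
  ebony-bodied: (19 − 20.5)² / 20.5 = 0.1098
χ² = 0.0366 + 0.1098 = 0.1464 ≈ 0.146

0.146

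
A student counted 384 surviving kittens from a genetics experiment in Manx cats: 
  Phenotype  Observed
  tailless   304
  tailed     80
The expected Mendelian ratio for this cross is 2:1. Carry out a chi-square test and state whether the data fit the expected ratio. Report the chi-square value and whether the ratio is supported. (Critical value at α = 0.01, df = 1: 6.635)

The 2:1 ratio has 3 parts, so with N = 384 the expected counts are:
  tailless: 384 × 2/3 = 256
  tailed: 384 × 1/3 = 128
χ² = Σ (O − E)² / E
  tailless: (304 − 256)² / 256 = 9.0000
  tailed: (80 − 128)² / 128 = 18.0000
χ² = 9.0000 + 18.0000 = 27.000
Degrees of freedom = 2 − 1 = 1; critical value at α = 0.01 is 6.635.
Since 27.000 > 6.635, we reject the null hypothesis — the data do not fit the 2:1 ratio.

27.000; not consistent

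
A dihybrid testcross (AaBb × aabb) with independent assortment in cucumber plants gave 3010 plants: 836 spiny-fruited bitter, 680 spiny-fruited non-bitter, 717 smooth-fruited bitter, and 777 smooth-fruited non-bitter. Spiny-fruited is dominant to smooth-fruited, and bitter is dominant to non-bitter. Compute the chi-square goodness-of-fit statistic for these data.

A dihybrid testcross with independent assortment gives a 1:1:1:1 ratio.
Total ratio parts = 4. Expected numbers out of 3010:
  spiny-fruited bitter: 3010 × 1/4 = 752.5
  spiny-fruited non-bitter: 3010 × 1/4 = 752.5
  smooth-fruited bitter: 3010 × 1/4 = 752.5
  smooth-fruited non-bitter: 3010 × 1/4 = 752.5
χ² = Σ (O − E)² / E
  spiny-fruited bitter: (836 − 752.5)² / 752.5 = 9.2654
  spiny-fruited non-bitter: (680 − 752.5)² / 752.5 = 6.9850
  smooth-fruited bitter: (717 − 752.5)² / 752.5 = 1.6748
  smooth-fruited non-bitter: (777 − 752.5)² / 752.5 = 0.7977
χ² = 9.2654 + 6.9850 + 1.6748 + 0.7977 = 18.7229 ≈ 18.723

18.723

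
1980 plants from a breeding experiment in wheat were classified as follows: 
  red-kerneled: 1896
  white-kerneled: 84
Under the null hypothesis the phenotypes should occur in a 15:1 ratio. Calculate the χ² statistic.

The 15:1 ratio has 16 parts, so with N = 1980 the expected counts are:
  red-kerneled: 1980 × 15/16 = 1856.25
  white-kerneled: 1980 × 1/16 = 123.75
χ² = Σ (O − E)² / E
  red-kerneled: (1896 − 1856.25)² / 1856.25 = 0.8512
  white-kerneled: (84 − 123.75)² / 123.75 = 12.7682
χ² = 0.8512 + 12.7682 = 13.6194 ≈ 13.619

13.619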